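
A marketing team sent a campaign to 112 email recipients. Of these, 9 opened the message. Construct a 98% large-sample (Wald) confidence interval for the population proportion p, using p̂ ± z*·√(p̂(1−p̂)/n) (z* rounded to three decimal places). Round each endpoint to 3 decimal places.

(0.021, 0.140)

Sample proportion p̂ = 9/112 = 0.08036.
SE = √(p̂(1−p̂)/n) = √(0.073900/112) = 0.025687.
z* = 2.326 at the 98% level.
Margin = 2.326·0.025687 = 0.05975.
CI: 0.08036 ± 0.05975 = (0.021, 0.140).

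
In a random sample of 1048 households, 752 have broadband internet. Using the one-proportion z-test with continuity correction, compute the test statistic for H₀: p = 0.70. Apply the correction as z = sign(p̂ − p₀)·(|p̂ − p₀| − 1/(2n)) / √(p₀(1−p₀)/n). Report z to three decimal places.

With x = 752 successes in n = 1048, p̂ = 0.71756. p̂ − p₀ = 0.017557.
Continuity correction 1/(2n) = 1/2096 = 0.000477.
Corrected numerator: |0.017557| − 0.000477 = 0.017080.
SE₀ = √(0.70·0.30/1048) = 0.014156.
z = (+)0.017080/0.014156 = 1.207.

z = 1.207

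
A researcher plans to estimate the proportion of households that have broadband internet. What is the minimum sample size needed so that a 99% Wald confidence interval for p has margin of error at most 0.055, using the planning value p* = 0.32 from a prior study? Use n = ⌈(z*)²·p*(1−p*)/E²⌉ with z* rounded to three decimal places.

n = 478

z* = 2.576 at the 99% level.
p*(1−p*) = 0.2176.
(z*)²·p*(1−p*)/E² = 6.635776·0.2176/0.003025 = 477.337.
⌈477.337⌉ = 478.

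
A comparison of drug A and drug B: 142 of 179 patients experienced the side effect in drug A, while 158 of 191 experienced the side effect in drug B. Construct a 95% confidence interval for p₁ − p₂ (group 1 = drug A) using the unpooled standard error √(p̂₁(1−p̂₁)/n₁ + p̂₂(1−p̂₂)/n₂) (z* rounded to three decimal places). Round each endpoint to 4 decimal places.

(-0.1139, 0.0460)

p̂₁ = 0.79330, p̂₂ = 0.82723, so the observed difference is -0.03393.
SE = √(0.000916075 + 0.000748292) = √0.001664367 = 0.040797.
The 95% critical value is z* = 1.960. Margin = 1.960·0.040797 = 0.07996.
CI: -0.03393 ± 0.07996 = (-0.1139, 0.0460).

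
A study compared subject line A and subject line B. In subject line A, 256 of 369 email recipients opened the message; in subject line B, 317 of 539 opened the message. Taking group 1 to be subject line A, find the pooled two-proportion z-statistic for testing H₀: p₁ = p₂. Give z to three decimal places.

Sample proportions: p̂₁ = 256/369 = 0.69377 and p̂₂ = 317/539 = 0.58813.
Pooling: p̂ = 573/908 = 0.63106.
SE = √[p̂(1−p̂)(1/n₁+1/n₂)] = √[0.63106·0.36894·(1/369+1/539)] ≈ 0.032602.
z = (p̂₁ − p̂₂)/SE = (0.69377 − 0.58813)/0.032602 = 0.10564/0.032602 = 3.240.

z = 3.240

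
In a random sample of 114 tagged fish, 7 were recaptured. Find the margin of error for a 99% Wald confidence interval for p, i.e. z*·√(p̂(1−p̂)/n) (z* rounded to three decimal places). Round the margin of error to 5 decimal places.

ME = 0.05792

With x = 7 successes in n = 114, p̂ = 0.06140.
SE = √(p̂(1−p̂)/n) = √(0.057633/114) = 0.022485.
z* = 2.576 at the 99% level.
So ME = 0.05792.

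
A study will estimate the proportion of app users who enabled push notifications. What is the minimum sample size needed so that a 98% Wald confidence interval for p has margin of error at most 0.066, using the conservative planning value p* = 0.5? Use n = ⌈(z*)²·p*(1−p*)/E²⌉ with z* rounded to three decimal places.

n = 311

z* = 2.326 at the 98% level.
p*(1−p*) = 0.2500.
Required n before rounding: 5.410276 × 0.2500 / 0.066² = 310.507.
Rounding up, n = 311.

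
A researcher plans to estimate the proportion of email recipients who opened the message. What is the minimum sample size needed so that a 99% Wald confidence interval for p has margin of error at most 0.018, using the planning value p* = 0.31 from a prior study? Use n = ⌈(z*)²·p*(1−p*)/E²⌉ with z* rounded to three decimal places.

For 99% confidence, z* = 2.576.
p*(1−p*) = 0.2139.
Required n before rounding: 6.635776 × 0.2139 / 0.018² = 4380.841.
Rounding up, n = 4381.

n = 4381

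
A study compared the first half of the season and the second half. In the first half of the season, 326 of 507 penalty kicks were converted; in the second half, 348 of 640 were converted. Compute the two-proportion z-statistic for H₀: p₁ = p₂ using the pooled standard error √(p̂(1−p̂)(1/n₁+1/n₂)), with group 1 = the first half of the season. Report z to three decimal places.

z = 3.391

p̂₁ = 326/507 = 0.64300, p̂₂ = 348/640 = 0.54375.
Pooled p̂ = (326+348)/(507+640) = 674/1147 = 0.58762.
SE = √[p̂(1−p̂)(1/n₁+1/n₂)] = √[0.58762·0.41238·(1/507+1/640)] ≈ 0.029267.
z = (p̂₁ − p̂₂)/SE = (0.64300 − 0.54375)/0.029267 = 0.09925/0.029267 = 3.391.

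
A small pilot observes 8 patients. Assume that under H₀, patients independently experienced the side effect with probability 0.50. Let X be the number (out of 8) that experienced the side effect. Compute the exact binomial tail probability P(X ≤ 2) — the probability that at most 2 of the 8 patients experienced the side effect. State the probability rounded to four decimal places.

P = 0.1445

X ~ Binomial(n=8, p=0.50).
P(X ≤ 2) = C(8,0)·0.50^0·0.50^8 + C(8,1)·0.50^1·0.50^7 + C(8,2)·0.50^2·0.50^6.
= 0.003906 + 0.031250 + 0.109375 = 0.1445.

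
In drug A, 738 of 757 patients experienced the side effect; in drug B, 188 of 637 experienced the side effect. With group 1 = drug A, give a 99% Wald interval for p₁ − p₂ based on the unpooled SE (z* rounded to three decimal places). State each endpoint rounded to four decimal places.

p̂₁ = 0.97490, p̂₂ = 0.29513, so the observed difference is 0.67977.
Unpooled SE = √(p̂₁(1−p̂₁)/n₁ + p̂₂(1−p̂₂)/n₂) = √(0.000032324 + 0.000326577) = 0.018945.
The 99% critical value is z* = 2.576. Margin = 2.576·0.018945 = 0.04880.
So the interval runs from 0.6310 to 0.7286.

(0.6310, 0.7286)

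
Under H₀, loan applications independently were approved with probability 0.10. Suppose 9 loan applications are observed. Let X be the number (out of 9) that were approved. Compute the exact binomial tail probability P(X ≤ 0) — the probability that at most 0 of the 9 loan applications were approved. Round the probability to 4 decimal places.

X is binomial with n = 9 and p = 0.10.
P(X ≤ 0) = C(9,0)·0.10^0·0.90^9.
= 0.387420 = 0.3874.

P = 0.3874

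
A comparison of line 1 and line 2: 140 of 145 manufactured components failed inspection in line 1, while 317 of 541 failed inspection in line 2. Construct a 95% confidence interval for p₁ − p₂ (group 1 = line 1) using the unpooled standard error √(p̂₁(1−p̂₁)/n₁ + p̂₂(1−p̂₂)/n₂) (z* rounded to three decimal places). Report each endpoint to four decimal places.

(0.3285, 0.4306)

p̂₁ = 0.96552, p̂₂ = 0.58595, so the observed difference is 0.37957.
SE = √(0.000229612 + 0.000448452) = √0.000678064 = 0.026040.
z* = 1.960 at the 95% level. Margin of error = 0.05104.
CI: 0.37957 ± 0.05104 = (0.3285, 0.4306).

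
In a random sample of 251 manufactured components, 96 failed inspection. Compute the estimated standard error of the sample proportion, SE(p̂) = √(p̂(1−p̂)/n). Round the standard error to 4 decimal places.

SE = 0.0307

p̂ = 96/251 = 0.38247.
p̂(1−p̂) = 0.236187.
SE = √(0.236187/251) = 0.0307.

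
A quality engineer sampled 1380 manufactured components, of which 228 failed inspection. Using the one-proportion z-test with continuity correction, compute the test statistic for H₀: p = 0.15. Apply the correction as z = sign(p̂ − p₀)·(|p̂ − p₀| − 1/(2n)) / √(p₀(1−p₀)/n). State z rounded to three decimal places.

p̂ = 228/1380 = 0.16522. p̂ − p₀ = 0.015217.
1/(2n) = 0.000362.
Corrected numerator: |0.015217| − 0.000362 = 0.014855.
Under H₀, SE = √(p₀(1−p₀)/n) = √(0.15·0.85/1380) = √0.000092391 = 0.009612.
z = (+)0.014855/0.009612 = 1.545.

z = 1.545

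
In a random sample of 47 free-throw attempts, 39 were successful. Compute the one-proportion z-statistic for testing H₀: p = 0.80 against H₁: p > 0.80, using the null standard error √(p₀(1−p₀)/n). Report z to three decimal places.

p̂ = 39/47 = 0.82979.
SE₀ = √(0.80·0.20/47) = 0.058346.
z = (p̂ − p₀)/SE = (0.82979 − 0.80)/0.058346 = 0.511.

z = 0.511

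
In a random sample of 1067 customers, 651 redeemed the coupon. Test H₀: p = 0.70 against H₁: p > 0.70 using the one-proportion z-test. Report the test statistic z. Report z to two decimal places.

z = -6.41

Sample proportion p̂ = 651/1067 = 0.61012.
Under H₀, SE = √(p₀(1−p₀)/n) = √(0.70·0.30/1067) = √0.000196813 = 0.014029.
z = (0.61012 − 0.70)/0.014029 = -0.08988/0.014029 = -6.41.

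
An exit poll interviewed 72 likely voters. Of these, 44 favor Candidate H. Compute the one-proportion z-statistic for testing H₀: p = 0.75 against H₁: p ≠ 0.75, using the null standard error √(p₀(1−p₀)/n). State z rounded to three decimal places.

The sample proportion is 44/72 = 0.61111.
Null standard error: √(0.75·0.25/72) = √0.002604167 = 0.051031.
z = (p̂ − p₀)/SE = (0.61111 − 0.75)/0.051031 = -2.722.

z = -2.722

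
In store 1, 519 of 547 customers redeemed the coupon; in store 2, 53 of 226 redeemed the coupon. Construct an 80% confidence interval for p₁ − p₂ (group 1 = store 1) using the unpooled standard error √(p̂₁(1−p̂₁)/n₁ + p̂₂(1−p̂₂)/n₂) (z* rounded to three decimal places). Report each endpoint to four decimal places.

p̂₁ = 0.94881, p̂₂ = 0.23451, so the observed difference is 0.71430.
SE = √(0.000088790 + 0.000794322) = √0.000883112 = 0.029717.
The 80% critical value is z* = 1.282. Margin = 1.282·0.029717 = 0.03810.
So the interval runs from 0.6762 to 0.7524.

(0.6762, 0.7524)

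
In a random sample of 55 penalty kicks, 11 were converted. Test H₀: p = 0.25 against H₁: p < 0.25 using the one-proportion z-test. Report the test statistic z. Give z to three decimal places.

z = -0.856

The sample proportion is 11/55 = 0.20000.
Under H₀, SE = √(p₀(1−p₀)/n) = √(0.25·0.75/55) = √0.003409091 = 0.058387.
z = (p̂ − p₀)/SE = (0.20000 − 0.25)/0.058387 = -0.856.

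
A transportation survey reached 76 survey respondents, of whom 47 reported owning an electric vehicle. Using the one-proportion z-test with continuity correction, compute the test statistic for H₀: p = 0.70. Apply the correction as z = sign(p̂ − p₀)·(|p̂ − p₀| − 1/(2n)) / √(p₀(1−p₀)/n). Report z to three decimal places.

z = -1.427

With x = 47 successes in n = 76, p̂ = 0.61842. p̂ − p₀ = -0.081579.
1/(2n) = 0.006579.
Corrected numerator: |-0.081579| − 0.006579 = 0.075000.
Under H₀, SE = √(p₀(1−p₀)/n) = √(0.70·0.30/76) = √0.002763158 = 0.052566.
z = (−)0.075000/0.052566 = -1.427.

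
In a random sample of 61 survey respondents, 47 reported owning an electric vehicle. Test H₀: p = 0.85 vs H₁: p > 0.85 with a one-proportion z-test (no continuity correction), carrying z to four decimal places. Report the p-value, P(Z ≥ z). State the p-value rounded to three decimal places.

p-value = 0.959

Sample proportion p̂ = 47/61 = 0.77049.
Under H₀, SE = √(p₀(1−p₀)/n) = √(0.85·0.15/61) = √0.002090164 = 0.045718.
Test statistic (full precision, shown to 4 dp): z = (47/61 − 0.85)/SE₀ ≈ -1.7391.
p-value = P(Z ≥ z) with z = -1.7391 → 0.959.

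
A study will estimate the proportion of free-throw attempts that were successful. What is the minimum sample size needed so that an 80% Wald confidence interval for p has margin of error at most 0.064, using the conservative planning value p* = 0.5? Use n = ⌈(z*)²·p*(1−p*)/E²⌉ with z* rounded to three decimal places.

z* = 1.282 at the 80% level.
p*(1−p*) = 0.50·0.50 = 0.2500.
Required n before rounding: 1.643524 × 0.2500 / 0.064² = 100.313.
Rounding up, n = 101.

n = 101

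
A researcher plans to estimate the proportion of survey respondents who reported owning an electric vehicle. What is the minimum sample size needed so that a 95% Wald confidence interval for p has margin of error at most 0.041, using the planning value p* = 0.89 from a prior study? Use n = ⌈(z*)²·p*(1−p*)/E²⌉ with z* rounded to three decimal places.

n = 224

The 95% critical value is z* = 1.960.
p*(1−p*) = 0.89·0.11 = 0.0979.
Required n before rounding: 3.841600 × 0.0979 / 0.041² = 223.731.
⌈223.731⌉ = 224.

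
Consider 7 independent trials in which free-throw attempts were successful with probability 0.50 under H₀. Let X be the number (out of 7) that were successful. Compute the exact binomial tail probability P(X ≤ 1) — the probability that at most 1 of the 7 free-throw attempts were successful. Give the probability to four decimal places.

P = 0.0625

X ~ Binomial(n=7, p=0.50).
P(X ≤ 1) = C(7,0)·0.50^0·0.50^7 + C(7,1)·0.50^1·0.50^6.
= 0.007812 + 0.054688 = 0.0625.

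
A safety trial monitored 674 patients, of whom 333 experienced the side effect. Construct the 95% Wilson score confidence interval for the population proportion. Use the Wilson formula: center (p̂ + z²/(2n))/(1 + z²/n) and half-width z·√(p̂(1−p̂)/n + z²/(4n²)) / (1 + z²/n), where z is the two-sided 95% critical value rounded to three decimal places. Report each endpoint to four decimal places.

(0.4565, 0.5317)

p̂ = 333/674 = 0.49407; z = 1.960, so z² = 3.841600.
1 + z²/n = 1.005700.
Adjusted center: (0.49407 + z²/(2n))/1.005700 = 0.49410.
Radicand: p̂(1−p̂)/n + z²/(4n²) = 0.000370868 + 0.000002114 = 0.000372982.
Half-width = z·√(radicand)/denom = 1.960·0.019313/1.005700 = 0.03764.
Interval: 0.49410 ± 0.03764 → (0.4565, 0.5317).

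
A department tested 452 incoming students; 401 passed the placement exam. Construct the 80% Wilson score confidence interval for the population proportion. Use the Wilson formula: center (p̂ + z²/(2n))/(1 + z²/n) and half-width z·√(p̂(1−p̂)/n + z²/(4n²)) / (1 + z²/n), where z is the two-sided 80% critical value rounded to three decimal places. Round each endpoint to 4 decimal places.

p̂ = 401/452 = 0.88717; z = 1.282, so z² = 1.643524.
1 + z²/n = 1.003636.
Center = (0.88717 + 0.001818)/1.003636 = 0.88577.
Radicand: p̂(1−p̂)/n + z²/(4n²) = 0.000221462 + 0.000002011 = 0.000223473.
Half-width = z·√(radicand)/denom = 1.282·0.014949/1.003636 = 0.01910.
CI: 0.88577 ± 0.01910 = (0.8667, 0.9049).

(0.8667, 0.9049)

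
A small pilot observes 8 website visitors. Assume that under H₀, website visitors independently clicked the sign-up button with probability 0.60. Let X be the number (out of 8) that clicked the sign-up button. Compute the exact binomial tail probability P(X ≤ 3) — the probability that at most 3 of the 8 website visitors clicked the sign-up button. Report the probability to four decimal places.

X ~ Binomial(n=8, p=0.60).
P(X ≤ 3) = C(8,0)·0.60^0·0.40^8 + C(8,1)·0.60^1·0.40^7 + C(8,2)·0.60^2·0.40^6 + C(8,3)·0.60^3·0.40^5.
= 0.000655 + 0.007864 + 0.041288 + 0.123863 = 0.1737.

P = 0.1737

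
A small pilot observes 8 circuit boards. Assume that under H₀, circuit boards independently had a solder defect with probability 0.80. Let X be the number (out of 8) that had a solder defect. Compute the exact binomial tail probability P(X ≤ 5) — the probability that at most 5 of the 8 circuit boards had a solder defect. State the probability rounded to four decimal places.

X ~ Binomial(n=8, p=0.80).
P(X ≤ 5) = Σ_{j=0}^{5} C(8,j)·0.80^j·0.20^{8−j}.
= 0.000003 + 0.000082 + 0.001147 + 0.009175 + 0.045875 + 0.146801 = 0.2031.

P = 0.2031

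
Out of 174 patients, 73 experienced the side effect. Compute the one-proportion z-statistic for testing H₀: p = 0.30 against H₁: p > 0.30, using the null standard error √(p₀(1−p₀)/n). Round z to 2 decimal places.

z = 3.44

p̂ = 73/174 = 0.41954.
Null standard error: √(0.30·0.70/174) = √0.001206897 = 0.034740.
z = (p̂ − p₀)/SE = (0.41954 − 0.30)/0.034740 = 3.44.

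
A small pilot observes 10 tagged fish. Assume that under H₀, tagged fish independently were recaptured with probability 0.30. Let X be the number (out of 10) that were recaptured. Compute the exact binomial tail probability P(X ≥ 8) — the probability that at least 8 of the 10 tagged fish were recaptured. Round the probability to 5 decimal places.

X is binomial with n = 10 and p = 0.30.
P(X ≥ 8) = C(10,8)·0.30^8·0.70^2 + C(10,9)·0.30^9·0.70^1 + C(10,10)·0.30^10·0.70^0.
= 0.001447 + 0.000138 + 0.000006 = 0.00159.

P = 0.00159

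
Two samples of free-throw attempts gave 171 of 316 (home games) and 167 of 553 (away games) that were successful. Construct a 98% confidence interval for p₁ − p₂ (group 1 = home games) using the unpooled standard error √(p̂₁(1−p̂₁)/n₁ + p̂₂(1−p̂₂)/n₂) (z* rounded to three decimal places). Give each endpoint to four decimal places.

p̂₁ = 0.54114, p̂₂ = 0.30199, so the observed difference is 0.23915.
SE = √(0.000785783 + 0.000381178) = √0.001166961 = 0.034161.
For 98% confidence, z* = 2.326. Margin = 2.326·0.034161 = 0.07946.
CI: 0.23915 ± 0.07946 = (0.1597, 0.3186).

(0.1597, 0.3186)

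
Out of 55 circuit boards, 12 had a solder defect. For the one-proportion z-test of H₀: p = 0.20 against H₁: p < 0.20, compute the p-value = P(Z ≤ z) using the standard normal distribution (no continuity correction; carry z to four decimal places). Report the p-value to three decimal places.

The sample proportion is 12/55 = 0.21818.
Null standard error: √(0.20·0.80/55) = √0.002909091 = 0.053936.
z = (p̂ − p₀)/SE = (12/55 − 0.20)/0.053936 ≈ 0.3371.
p-value = P(Z ≤ z) with z = 0.3371 → 0.632.

p-value = 0.632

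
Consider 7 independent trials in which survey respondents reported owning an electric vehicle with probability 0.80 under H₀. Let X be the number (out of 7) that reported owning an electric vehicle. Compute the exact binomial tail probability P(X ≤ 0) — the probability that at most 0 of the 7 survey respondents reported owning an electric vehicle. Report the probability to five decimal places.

P = 0.00001

X ~ Binomial(n=7, p=0.80).
P(X ≤ 0) = C(7,0)·0.80^0·0.20^7.
= 0.000013 = 0.00001.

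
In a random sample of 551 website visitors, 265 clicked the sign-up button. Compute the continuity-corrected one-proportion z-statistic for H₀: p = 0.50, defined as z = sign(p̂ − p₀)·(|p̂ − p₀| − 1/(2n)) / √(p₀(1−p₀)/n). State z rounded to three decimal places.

z = -0.852

With x = 265 successes in n = 551, p̂ = 0.48094. p̂ − p₀ = -0.019056.
Continuity correction 1/(2n) = 1/1102 = 0.000907.
Corrected numerator: |-0.019056| − 0.000907 = 0.018149.
Under H₀, SE = √(p₀(1−p₀)/n) = √(0.50·0.50/551) = √0.000453721 = 0.021301.
z = −0.018149/0.021301 = -0.852.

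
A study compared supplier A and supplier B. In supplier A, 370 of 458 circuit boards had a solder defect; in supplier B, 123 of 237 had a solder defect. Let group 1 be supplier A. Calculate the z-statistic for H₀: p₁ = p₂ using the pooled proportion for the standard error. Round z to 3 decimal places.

p̂₁ = 370/458 = 0.80786, p̂₂ = 123/237 = 0.51899.
Pooling: p̂ = 493/695 = 0.70935.
SE = √[p̂(1−p̂)(1/n₁+1/n₂)] = √[0.70935·0.29065·(1/458+1/237)] ≈ 0.036333.
z = (p̂₁ − p̂₂)/SE = (0.80786 − 0.51899)/0.036333 = 0.28887/0.036333 = 7.951.

z = 7.951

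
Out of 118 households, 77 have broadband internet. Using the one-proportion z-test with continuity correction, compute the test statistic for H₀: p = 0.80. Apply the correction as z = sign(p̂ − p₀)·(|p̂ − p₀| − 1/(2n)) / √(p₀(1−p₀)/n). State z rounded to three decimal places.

The sample proportion is 77/118 = 0.65254. p̂ − p₀ = -0.147458.
1/(2n) = 0.004237.
Corrected numerator: |-0.147458| − 0.004237 = 0.143221.
Under H₀, SE = √(p₀(1−p₀)/n) = √(0.80·0.20/118) = √0.001355932 = 0.036823.
z = (−)0.143221/0.036823 = -3.889.

z = -3.889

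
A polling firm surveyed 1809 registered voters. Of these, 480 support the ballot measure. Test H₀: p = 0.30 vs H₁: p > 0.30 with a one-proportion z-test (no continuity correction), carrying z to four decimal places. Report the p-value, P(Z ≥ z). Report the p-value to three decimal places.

p-value = 0.999

With x = 480 successes in n = 1809, p̂ = 0.26534.
Null standard error: √(0.30·0.70/1809) = √0.000116086 = 0.010774.
z = (p̂ − p₀)/SE = (480/1809 − 0.30)/0.010774 ≈ -3.2169.
From the standard normal, P(Z ≥ z) = 0.999.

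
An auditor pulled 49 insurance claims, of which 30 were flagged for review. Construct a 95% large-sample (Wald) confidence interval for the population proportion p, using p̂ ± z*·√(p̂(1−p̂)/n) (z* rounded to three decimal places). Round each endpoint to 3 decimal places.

(0.476, 0.749)

Sample proportion p̂ = 30/49 = 0.61224.
SE = √(p̂(1−p̂)/n) = √(0.237401/49) = 0.069605.
z* = 1.960 at the 95% level.
Margin of error: 1.960 × 0.069605 = 0.13643.
Interval: 0.61224 ± 0.13643 → (0.476, 0.749).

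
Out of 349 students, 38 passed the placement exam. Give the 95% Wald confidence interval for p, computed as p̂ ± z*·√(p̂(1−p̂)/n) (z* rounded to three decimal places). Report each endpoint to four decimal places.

Sample proportion p̂ = 38/349 = 0.10888.
SE = √(p̂(1−p̂)/n) = √(0.097027/349) = 0.016674.
For 95% confidence, z* = 1.960.
Margin = 1.960·0.016674 = 0.03268.
Interval: 0.10888 ± 0.03268 → (0.0762, 0.1416).

(0.0762, 0.1416)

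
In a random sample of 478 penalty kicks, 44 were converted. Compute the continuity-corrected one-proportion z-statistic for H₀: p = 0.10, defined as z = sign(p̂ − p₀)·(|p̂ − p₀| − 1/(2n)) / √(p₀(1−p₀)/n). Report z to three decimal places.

z = -0.503

The sample proportion is 44/478 = 0.09205. p̂ − p₀ = -0.007950.
Continuity correction 1/(2n) = 1/956 = 0.001046.
Corrected numerator: |-0.007950| − 0.001046 = 0.006904.
Under H₀, SE = √(p₀(1−p₀)/n) = √(0.10·0.90/478) = √0.000188285 = 0.013722.
z = (−)0.006904/0.013722 = -0.503.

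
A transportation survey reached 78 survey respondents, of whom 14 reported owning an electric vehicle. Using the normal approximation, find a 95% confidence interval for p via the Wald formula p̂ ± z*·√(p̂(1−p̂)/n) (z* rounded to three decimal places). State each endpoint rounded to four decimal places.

(0.0943, 0.2647)

With x = 14 successes in n = 78, p̂ = 0.17949.
Standard error of p̂: √(0.147272/78) = √0.001888097 = 0.043452.
z* = 1.960 at the 95% level.
Margin of error: 1.960 × 0.043452 = 0.08517.
So the interval runs from 0.0943 to 0.2647.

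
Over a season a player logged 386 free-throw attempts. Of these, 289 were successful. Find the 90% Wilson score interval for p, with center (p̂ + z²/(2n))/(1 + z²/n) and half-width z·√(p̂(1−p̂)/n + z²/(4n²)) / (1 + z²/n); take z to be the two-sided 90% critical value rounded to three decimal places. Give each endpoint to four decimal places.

(0.7107, 0.7832)

Here p̂ = 289/386 = 0.74870 and z = 1.645 (z² = 2.706025).
1 + z²/n = 1.007010.
Center = (0.74870 + 0.003505)/1.007010 = 0.74697.
Radicand: p̂(1−p̂)/n + z²/(4n²) = 0.000487425 + 0.000004540 = 0.000491965.
Half-width = z·√(radicand)/denom = 1.645·0.022180/1.007010 = 0.03623.
So the interval runs from 0.7107 to 0.7832.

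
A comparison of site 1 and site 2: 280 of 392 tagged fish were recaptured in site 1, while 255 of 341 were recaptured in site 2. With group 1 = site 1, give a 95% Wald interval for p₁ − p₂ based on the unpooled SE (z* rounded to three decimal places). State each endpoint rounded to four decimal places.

p̂₁ = 0.71429, p̂₂ = 0.74780, so the observed difference is -0.03351.
SE = √(0.000520616 + 0.000553064) = √0.001073680 = 0.032767.
z* = 1.960 at the 95% level. Margin of error = 0.06422.
Interval: -0.03351 ± 0.06422 → (-0.0977, 0.0307).

(-0.0977, 0.0307)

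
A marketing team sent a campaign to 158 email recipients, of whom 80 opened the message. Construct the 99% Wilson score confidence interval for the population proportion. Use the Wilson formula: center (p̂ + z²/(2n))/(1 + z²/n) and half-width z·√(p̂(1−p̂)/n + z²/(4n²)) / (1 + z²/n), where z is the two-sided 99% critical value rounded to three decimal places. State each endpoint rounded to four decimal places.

Here p̂ = 80/158 = 0.50633 and z = 2.576 (z² = 6.635776).
1 + z²/n = 1.041999.
Adjusted center: (0.50633 + z²/(2n))/1.041999 = 0.50607.
Radicand: p̂(1−p̂)/n + z²/(4n²) = 0.001582025 + 0.000066453 = 0.001648478.
Half-width = 2.576·√0.001648478/1.041999 = 0.10037.
Interval: 0.50607 ± 0.10037 → (0.4057, 0.6064).

(0.4057, 0.6064)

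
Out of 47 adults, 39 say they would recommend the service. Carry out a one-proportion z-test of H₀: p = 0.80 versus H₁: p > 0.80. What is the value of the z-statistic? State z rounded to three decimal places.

With x = 39 successes in n = 47, p̂ = 0.82979.
SE₀ = √(0.80·0.20/47) = 0.058346.
z = (p̂ − p₀)/SE = (0.82979 − 0.80)/0.058346 = 0.511.

z = 0.511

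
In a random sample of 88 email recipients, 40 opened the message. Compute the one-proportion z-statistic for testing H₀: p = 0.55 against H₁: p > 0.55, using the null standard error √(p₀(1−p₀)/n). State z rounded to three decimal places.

z = -1.800

Sample proportion p̂ = 40/88 = 0.45455.
Under H₀, SE = √(p₀(1−p₀)/n) = √(0.55·0.45/88) = √0.002812500 = 0.053033.
Test statistic: z = -0.09545/0.053033 = -1.800.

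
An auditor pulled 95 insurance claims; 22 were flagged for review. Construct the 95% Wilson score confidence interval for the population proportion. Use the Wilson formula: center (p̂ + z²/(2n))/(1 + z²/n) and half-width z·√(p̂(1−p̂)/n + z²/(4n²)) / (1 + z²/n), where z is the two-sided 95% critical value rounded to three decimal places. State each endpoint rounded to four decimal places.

p̂ = 22/95 = 0.23158; z = 1.960, so z² = 3.841600.
1 + z²/n = 1.040438.
Center = (0.23158 + 0.020219)/1.040438 = 0.24201.
Radicand: p̂(1−p̂)/n + z²/(4n²) = 0.001873159 + 0.000106416 = 0.001979575.
Half-width = 1.960·√0.001979575/1.040438 = 0.08382.
Interval: 0.24201 ± 0.08382 → (0.1582, 0.3258).

(0.1582, 0.3258)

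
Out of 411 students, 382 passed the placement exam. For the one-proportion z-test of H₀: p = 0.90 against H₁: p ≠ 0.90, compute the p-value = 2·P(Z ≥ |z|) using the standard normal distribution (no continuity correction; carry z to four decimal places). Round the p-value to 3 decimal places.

Sample proportion p̂ = 382/411 = 0.92944.
Null standard error: √(0.90·0.10/411) = √0.000218978 = 0.014798.
z = (p̂ − p₀)/SE = (382/411 − 0.90)/0.014798 ≈ 1.9895.
p-value = 2·P(Z ≥ |z|) with z = 1.9895 → 0.047.

p-value = 0.047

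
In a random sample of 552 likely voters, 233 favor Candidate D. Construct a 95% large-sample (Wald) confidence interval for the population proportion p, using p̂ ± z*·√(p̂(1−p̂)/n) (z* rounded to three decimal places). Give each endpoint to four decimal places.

Sample proportion p̂ = 233/552 = 0.42210.
SE(p̂) = √(0.42210·0.57790/552) = 0.021022.
The 95% critical value is z* = 1.960.
Margin of error: 1.960 × 0.021022 = 0.04120.
So the interval runs from 0.3809 to 0.4633.

(0.3809, 0.4633)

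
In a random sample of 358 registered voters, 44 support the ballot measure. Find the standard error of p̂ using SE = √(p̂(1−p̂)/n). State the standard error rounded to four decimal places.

SE = 0.0174

With x = 44 successes in n = 358, p̂ = 0.12291.
p̂(1−p̂) = 0.12291·0.87709 = 0.107803.
SE = √(0.107803/358) = √0.000301126 = 0.0174.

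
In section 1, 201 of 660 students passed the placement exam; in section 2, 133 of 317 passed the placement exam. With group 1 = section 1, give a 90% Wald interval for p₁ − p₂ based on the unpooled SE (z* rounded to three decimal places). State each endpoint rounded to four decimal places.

(-0.1693, -0.0607)

p̂₁ = 201/660 = 0.30455, p̂₂ = 133/317 = 0.41956; p̂₁ − p̂₂ = -0.11501.
SE = √(0.000320905 + 0.000768231) = √0.001089136 = 0.033002.
The 90% critical value is z* = 1.645. Margin of error = 0.05429.
So the interval runs from -0.1693 to -0.0607.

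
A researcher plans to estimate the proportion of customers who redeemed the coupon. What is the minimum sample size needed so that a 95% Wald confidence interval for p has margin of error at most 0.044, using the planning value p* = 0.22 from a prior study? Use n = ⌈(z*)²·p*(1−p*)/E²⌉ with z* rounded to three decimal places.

n = 341

z* = 1.960 at the 95% level.
p*(1−p*) = 0.1716.
Required n before rounding: 3.841600 × 0.1716 / 0.044² = 340.505.
Rounding up, n = 341.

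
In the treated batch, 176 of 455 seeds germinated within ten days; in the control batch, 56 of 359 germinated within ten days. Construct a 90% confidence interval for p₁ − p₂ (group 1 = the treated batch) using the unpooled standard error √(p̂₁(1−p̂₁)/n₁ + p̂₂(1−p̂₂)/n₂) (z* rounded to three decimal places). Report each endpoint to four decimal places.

p̂₁ = 176/455 = 0.38681, p̂₂ = 56/359 = 0.15599; p̂₁ − p̂₂ = 0.23082.
Unpooled SE = √(p̂₁(1−p̂₁)/n₁ + p̂₂(1−p̂₂)/n₂) = √(0.000521294 + 0.000366731) = 0.029800.
z* = 1.645 at the 90% level. Margin = 1.645·0.029800 = 0.04902.
CI: 0.23082 ± 0.04902 = (0.1818, 0.2798).

(0.1818, 0.2798)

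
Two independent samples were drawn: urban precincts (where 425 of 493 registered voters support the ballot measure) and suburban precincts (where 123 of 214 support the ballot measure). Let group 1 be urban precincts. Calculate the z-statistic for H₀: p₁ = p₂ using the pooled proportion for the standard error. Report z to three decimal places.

Sample proportions: p̂₁ = 425/493 = 0.86207 and p̂₂ = 123/214 = 0.57477.
Pooling: p̂ = 548/707 = 0.77511.
SE = √[p̂(1−p̂)(1/n₁+1/n₂)] = √[0.77511·0.22489·(1/493+1/214)] ≈ 0.034178.
z = (p̂₁ − p̂₂)/SE = (0.86207 − 0.57477)/0.034178 = 0.28730/0.034178 = 8.406.

z = 8.406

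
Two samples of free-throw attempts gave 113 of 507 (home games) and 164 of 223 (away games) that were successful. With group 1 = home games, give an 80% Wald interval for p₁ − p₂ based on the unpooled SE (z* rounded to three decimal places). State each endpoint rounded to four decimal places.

(-0.5572, -0.4679)

p̂₁ = 113/507 = 0.22288, p̂₂ = 164/223 = 0.73543; p̂₁ − p̂₂ = -0.51255.
SE = √(0.000341626 + 0.000872532) = √0.001214158 = 0.034845.
z* = 1.282 at the 80% level. Margin of error = 0.04467.
Interval: -0.51255 ± 0.04467 → (-0.5572, -0.4679).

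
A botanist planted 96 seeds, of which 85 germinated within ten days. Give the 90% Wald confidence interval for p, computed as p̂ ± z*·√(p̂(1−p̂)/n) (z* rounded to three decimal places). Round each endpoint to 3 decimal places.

(0.832, 0.939)

With x = 85 successes in n = 96, p̂ = 0.88542.
SE(p̂) = √(0.88542·0.11458/96) = 0.032509.
The 90% critical value is z* = 1.645.
Margin = 1.645·0.032509 = 0.05348.
So the interval runs from 0.832 to 0.939.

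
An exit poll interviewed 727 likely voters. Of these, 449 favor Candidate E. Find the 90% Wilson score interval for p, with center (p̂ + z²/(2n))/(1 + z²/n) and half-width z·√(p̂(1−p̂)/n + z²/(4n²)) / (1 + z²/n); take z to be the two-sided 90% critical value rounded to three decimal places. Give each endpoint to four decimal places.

Here p̂ = 449/727 = 0.61761 and z = 1.645 (z² = 2.706025).
Denominator 1 + z²/n = 1 + 2.706025/727 = 1.003722.
Adjusted center: (0.61761 + z²/(2n))/1.003722 = 0.61717.
Radicand: p̂(1−p̂)/n + z²/(4n²) = 0.000324854 + 0.000001280 = 0.000326134.
Half-width = 1.645·√0.000326134/1.003722 = 0.02960.
Interval: 0.61717 ± 0.02960 → (0.5876, 0.6468).

(0.5876, 0.6468)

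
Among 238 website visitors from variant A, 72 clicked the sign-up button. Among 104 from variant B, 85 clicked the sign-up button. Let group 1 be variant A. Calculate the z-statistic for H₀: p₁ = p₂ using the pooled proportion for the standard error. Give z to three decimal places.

z = -8.788

Sample proportions: p̂₁ = 72/238 = 0.30252 and p̂₂ = 85/104 = 0.81731.
Pooling: p̂ = 157/342 = 0.45906.
Pooled SE = √[0.2483243·0.01381707] ≈ 0.058576.
z = -0.51479/0.058576 = -8.788.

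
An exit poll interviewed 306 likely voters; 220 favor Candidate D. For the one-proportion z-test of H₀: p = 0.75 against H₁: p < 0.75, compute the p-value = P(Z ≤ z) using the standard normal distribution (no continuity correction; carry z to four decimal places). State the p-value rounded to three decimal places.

p-value = 0.105

With x = 220 successes in n = 306, p̂ = 0.71895.
SE₀ = √(0.75·0.25/306) = 0.024754.
Test statistic (full precision, shown to 4 dp): z = (220/306 − 0.75)/SE₀ ≈ -1.2542.
From the standard normal, P(Z ≤ z) = 0.105.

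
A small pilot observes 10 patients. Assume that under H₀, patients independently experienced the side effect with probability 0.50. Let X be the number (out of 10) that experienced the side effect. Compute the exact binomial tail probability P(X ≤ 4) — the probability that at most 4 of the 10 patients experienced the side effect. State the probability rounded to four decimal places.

X is binomial with n = 10 and p = 0.50.
P(X ≤ 4) = Σ_{j=0}^{4} C(10,j)·0.50^j·0.50^{10−j}.
= 0.000977 + 0.009766 + 0.043945 + 0.117188 + 0.205078 = 0.3770.

P = 0.3770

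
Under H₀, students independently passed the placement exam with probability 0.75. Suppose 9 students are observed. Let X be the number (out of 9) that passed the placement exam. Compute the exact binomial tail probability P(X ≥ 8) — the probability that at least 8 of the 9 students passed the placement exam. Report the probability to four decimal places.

X is binomial with n = 9 and p = 0.75.
P(X ≥ 8) = C(9,8)·0.75^8·0.25^1 + C(9,9)·0.75^9·0.25^0.
= 0.225254 + 0.075085 = 0.3003.

P = 0.3003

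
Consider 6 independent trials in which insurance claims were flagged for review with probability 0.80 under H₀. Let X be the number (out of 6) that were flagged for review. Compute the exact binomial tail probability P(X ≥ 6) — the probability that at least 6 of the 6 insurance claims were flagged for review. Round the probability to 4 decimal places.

P = 0.2621

X ~ Binomial(n=6, p=0.80).
P(X ≥ 6) = C(6,6)·0.80^6·0.20^0.
= 0.262144 = 0.2621.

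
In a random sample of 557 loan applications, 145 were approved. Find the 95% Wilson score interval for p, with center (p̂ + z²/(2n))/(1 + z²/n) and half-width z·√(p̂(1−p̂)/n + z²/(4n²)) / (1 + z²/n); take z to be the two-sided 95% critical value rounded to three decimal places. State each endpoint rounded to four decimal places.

p̂ = 145/557 = 0.26032; z = 1.960, so z² = 3.841600.
Denominator 1 + z²/n = 1 + 3.841600/557 = 1.006897.
Center = (0.26032 + 0.003448)/1.006897 = 0.26196.
Radicand: p̂(1−p̂)/n + z²/(4n²) = 0.000345700 + 0.000003096 = 0.000348796.
Half-width = z·√(radicand)/denom = 1.960·0.018676/1.006897 = 0.03635.
CI: 0.26196 ± 0.03635 = (0.2256, 0.2983).

(0.2256, 0.2983)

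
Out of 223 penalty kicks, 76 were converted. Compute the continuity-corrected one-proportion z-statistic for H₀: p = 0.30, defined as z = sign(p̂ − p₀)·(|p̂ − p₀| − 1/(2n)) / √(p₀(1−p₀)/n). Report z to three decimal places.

With x = 76 successes in n = 223, p̂ = 0.34081. p̂ − p₀ = 0.040807.
1/(2n) = 0.002242.
Corrected numerator: |0.040807| − 0.002242 = 0.038565.
Under H₀, SE = √(p₀(1−p₀)/n) = √(0.30·0.70/223) = √0.000941704 = 0.030687.
z = (+)0.038565/0.030687 = 1.257.

z = 1.257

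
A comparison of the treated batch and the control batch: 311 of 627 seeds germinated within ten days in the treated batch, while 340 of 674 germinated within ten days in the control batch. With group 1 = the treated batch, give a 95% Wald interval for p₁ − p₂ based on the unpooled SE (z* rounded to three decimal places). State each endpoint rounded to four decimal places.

p̂₁ = 0.49601, p̂₂ = 0.50445, so the observed difference is -0.00844.
SE = √(0.000398699 + 0.000370890) = √0.000769589 = 0.027741.
z* = 1.960 at the 95% level. Margin = 1.960·0.027741 = 0.05437.
CI: -0.00844 ± 0.05437 = (-0.0628, 0.0459).

(-0.0628, 0.0459)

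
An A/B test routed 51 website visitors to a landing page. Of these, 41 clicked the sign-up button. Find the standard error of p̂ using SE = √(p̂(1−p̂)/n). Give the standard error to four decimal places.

With x = 41 successes in n = 51, p̂ = 0.80392.
p̂(1−p̂) = 0.80392·0.19608 = 0.157633.
Dividing by n and taking the root: √0.003090843 = 0.0556.

SE = 0.0556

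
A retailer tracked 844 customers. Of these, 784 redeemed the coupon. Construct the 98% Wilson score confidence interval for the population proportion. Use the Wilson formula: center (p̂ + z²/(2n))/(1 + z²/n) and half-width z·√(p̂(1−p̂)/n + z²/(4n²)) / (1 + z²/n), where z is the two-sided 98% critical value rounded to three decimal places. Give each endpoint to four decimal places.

Here p̂ = 784/844 = 0.92891 and z = 2.326 (z² = 5.410276).
Denominator 1 + z²/n = 1 + 5.410276/844 = 1.006410.
Center = (0.92891 + 0.003205)/1.006410 = 0.92618.
Radicand: p̂(1−p̂)/n + z²/(4n²) = 0.000078242 + 0.000001899 = 0.000080141.
Half-width = z·√(radicand)/denom = 2.326·0.008952/1.006410 = 0.02069.
Interval: 0.92618 ± 0.02069 → (0.9055, 0.9469).

(0.9055, 0.9469)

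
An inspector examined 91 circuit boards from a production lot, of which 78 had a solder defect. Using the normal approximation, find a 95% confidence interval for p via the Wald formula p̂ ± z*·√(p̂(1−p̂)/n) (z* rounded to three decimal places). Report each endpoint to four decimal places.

(0.7852, 0.9290)

The sample proportion is 78/91 = 0.85714.
SE = √(p̂(1−p̂)/n) = √(0.122449/91) = 0.036682.
z* = 1.960 at the 95% level.
Margin of error: 1.960 × 0.036682 = 0.07190.
Interval: 0.85714 ± 0.07190 → (0.7852, 0.9290).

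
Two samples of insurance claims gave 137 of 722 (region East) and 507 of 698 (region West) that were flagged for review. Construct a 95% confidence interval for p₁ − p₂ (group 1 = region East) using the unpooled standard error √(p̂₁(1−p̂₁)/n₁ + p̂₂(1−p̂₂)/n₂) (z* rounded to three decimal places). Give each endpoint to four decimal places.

p̂₁ = 0.18975, p̂₂ = 0.72636, so the observed difference is -0.53661.
Unpooled SE = √(p̂₁(1−p̂₁)/n₁ + p̂₂(1−p̂₂)/n₂) = √(0.000212944 + 0.000284757) = 0.022309.
For 95% confidence, z* = 1.960. Margin of error = 0.04373.
Interval: -0.53661 ± 0.04373 → (-0.5803, -0.4929).

(-0.5803, -0.4929)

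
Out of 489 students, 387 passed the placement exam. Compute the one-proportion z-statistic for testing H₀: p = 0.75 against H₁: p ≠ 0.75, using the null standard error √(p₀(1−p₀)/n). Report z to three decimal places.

The sample proportion is 387/489 = 0.79141.
Under H₀, SE = √(p₀(1−p₀)/n) = √(0.75·0.25/489) = √0.000383436 = 0.019582.
z = (p̂ − p₀)/SE = (0.79141 − 0.75)/0.019582 = 2.115.

z = 2.115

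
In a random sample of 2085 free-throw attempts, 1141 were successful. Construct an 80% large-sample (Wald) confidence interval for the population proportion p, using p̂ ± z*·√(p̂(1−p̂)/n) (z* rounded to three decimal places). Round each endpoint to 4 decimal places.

(0.5333, 0.5612)

The sample proportion is 1141/2085 = 0.54724.
SE = √(p̂(1−p̂)/n) = √(0.247768/2085) = 0.010901.
z* = 1.282 at the 80% level.
Margin = 1.282·0.010901 = 0.01398.
Interval: 0.54724 ± 0.01398 → (0.5333, 0.5612).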